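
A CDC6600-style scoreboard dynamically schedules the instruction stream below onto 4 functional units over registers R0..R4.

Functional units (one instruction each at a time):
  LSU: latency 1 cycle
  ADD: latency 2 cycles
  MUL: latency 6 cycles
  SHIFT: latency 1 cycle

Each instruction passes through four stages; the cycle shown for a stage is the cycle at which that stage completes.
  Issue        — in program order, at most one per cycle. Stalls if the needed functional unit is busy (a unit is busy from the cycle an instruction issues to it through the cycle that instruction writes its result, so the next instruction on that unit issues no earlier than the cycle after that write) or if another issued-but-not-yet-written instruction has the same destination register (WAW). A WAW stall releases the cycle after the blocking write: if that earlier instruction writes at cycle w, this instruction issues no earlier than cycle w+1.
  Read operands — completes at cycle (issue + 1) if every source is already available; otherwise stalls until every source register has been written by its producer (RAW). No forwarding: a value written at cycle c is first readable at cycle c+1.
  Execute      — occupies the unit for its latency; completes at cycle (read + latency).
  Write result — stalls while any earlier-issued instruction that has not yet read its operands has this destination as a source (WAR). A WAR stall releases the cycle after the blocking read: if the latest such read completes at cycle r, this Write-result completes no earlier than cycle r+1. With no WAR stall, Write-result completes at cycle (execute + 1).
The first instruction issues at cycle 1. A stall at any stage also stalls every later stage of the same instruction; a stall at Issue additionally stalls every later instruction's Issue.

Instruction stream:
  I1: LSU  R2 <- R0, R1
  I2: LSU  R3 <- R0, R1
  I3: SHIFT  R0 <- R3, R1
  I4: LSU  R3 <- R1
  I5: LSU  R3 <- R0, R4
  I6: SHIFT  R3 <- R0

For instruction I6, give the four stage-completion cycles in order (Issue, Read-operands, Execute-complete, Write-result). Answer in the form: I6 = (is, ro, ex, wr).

[1] I1 dispatched to LSU
[2] I1 operands ready
[3] I1 complete
[4] R2←I1
[5] I2 dispatched to LSU
[6] I2 operands ready · I3 dispatched to SHIFT
[7] I2 complete
[8] R3←I2
[9] I3 operands ready · I4 dispatched to LSU
[10] I3 complete · I4 operands ready
[11] R0←I3 · I4 complete
[12] R3←I4
[13] I5 dispatched to LSU
[14] I5 operands ready
[15] I5 complete
[16] R3←I5
[17] I6 dispatched to SHIFT
[18] I6 operands ready
[19] I6 complete
[20] R3←I6

I6 = (17, 18, 19, 20)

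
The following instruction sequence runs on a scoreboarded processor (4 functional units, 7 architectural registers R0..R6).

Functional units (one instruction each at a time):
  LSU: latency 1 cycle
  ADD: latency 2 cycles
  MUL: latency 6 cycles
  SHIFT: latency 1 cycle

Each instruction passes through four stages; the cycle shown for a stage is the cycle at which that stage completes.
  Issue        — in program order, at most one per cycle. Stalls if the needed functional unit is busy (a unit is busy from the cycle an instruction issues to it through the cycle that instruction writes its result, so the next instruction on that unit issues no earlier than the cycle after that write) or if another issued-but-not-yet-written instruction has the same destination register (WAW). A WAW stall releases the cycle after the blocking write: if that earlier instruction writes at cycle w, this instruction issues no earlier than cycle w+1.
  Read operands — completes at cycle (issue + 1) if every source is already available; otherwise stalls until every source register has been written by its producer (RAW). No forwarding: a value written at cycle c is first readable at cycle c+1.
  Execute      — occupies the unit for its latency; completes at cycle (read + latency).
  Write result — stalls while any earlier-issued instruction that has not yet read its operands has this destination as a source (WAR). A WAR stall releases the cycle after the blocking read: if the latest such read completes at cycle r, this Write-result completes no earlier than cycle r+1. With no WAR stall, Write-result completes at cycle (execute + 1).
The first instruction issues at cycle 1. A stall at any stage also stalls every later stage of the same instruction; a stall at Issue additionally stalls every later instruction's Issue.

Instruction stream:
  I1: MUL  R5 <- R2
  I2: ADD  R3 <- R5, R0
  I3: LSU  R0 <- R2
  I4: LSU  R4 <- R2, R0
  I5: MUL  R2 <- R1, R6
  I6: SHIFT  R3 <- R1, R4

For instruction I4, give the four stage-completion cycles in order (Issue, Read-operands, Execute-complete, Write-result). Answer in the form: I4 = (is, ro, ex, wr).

I4 = (12, 13, 14, 15)

cycle 1: I1 dispatched to MUL
cycle 2: I1 operands ready · I2 dispatched to ADD
cycle 3: I3 dispatched to LSU
cycle 4: I3 operands ready
cycle 5: I3 complete
cycle 8: I1 complete
cycle 9: R5←I1
cycle 10: I2 operands ready
cycle 11: R0←I3
cycle 12: I2 complete · I4 dispatched to LSU
cycle 13: R3←I2 · I4 operands ready · I5 dispatched to MUL
cycle 14: I4 complete · I5 operands ready · I6 dispatched to SHIFT
cycle 15: R4←I4
cycle 16: I6 operands ready
cycle 17: I6 complete
cycle 18: R3←I6
cycle 20: I5 complete
cycle 21: R2←I5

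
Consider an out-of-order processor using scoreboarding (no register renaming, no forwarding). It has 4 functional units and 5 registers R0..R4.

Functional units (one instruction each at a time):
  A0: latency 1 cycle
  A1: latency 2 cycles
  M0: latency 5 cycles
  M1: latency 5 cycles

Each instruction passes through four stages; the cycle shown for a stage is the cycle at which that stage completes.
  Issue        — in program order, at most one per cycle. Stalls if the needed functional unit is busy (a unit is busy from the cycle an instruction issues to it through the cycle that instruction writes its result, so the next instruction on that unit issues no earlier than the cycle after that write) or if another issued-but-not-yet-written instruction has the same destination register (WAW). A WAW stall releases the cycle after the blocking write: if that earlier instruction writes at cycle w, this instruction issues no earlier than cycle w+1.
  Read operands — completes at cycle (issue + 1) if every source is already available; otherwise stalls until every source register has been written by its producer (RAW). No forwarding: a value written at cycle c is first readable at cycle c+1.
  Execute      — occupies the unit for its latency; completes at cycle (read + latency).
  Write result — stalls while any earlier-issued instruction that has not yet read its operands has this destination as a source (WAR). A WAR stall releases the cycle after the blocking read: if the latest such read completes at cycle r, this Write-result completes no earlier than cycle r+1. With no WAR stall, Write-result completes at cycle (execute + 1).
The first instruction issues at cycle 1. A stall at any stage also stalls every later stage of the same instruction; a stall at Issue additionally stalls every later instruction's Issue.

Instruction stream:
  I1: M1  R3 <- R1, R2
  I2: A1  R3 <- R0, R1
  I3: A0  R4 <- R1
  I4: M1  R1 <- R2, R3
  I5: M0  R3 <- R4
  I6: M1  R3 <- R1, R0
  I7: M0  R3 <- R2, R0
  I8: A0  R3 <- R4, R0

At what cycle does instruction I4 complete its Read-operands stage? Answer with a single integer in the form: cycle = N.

1) issue 1, read 2, done 7, write 8
2) issue 9, read 10, done 12, write 13  <WAW R3: wait I1 write@8>
3) issue 10, read 11, done 12, write 13
4) issue 11, read 14, done 19, write 20  <RAW R3: wait I2 write@13>
5) issue 14, read 15, done 20, write 21  <WAW R3: wait I2 write@13>
6) issue 22, read 23, done 28, write 29  <WAW R3: wait I5 write@21>
7) issue 30, read 31, done 36, write 37  <WAW R3: wait I6 write@29>
8) issue 38, read 39, done 40, write 41  <WAW R3: wait I7 write@37>

cycle = 14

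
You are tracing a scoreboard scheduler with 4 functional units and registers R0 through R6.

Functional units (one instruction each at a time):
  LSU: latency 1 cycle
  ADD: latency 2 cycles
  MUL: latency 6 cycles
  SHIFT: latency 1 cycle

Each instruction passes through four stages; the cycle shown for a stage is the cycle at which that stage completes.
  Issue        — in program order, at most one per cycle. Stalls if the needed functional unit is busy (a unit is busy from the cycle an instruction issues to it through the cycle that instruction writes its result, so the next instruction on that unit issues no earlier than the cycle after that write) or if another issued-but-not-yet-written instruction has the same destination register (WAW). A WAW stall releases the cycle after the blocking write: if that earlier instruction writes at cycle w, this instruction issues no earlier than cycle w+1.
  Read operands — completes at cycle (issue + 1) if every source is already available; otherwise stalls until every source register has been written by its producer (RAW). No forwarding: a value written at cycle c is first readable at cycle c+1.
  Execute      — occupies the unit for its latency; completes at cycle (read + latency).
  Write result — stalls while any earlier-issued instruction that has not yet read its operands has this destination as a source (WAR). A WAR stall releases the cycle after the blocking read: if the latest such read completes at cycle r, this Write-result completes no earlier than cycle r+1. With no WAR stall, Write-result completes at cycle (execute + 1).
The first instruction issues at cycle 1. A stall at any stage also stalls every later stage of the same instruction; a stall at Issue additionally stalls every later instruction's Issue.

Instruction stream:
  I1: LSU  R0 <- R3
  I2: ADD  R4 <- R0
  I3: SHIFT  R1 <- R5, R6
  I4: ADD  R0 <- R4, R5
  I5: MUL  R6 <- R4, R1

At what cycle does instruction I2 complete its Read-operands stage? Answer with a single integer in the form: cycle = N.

cycle = 5

I1 -> (1, 2, 3, 4)
I2 -> (2, 5, 7, 8)  // RAW R0: wait I1 write@4
I3 -> (3, 4, 5, 6)
I4 -> (9, 10, 12, 13)  // struct: ADD busy until I2 writes@8
I5 -> (10, 11, 17, 18)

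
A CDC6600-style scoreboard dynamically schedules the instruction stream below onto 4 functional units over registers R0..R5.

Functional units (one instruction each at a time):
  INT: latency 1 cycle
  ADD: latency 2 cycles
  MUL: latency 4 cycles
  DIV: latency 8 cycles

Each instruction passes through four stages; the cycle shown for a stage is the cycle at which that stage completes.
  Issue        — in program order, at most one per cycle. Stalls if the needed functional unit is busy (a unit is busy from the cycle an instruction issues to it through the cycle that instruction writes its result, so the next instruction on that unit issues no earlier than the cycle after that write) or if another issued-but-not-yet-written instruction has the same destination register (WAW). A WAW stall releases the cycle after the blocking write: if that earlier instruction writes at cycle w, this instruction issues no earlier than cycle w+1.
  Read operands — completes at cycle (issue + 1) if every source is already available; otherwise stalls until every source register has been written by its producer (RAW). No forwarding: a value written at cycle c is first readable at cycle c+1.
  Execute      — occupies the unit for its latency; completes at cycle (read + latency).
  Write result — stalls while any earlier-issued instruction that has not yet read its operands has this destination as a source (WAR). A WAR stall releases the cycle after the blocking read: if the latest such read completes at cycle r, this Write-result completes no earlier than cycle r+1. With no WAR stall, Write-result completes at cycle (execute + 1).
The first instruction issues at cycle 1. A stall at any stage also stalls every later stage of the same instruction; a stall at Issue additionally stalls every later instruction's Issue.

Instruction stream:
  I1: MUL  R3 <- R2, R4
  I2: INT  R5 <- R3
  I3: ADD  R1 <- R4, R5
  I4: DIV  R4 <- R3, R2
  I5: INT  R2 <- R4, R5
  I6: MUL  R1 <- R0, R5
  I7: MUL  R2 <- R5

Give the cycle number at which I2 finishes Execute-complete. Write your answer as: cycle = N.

cycle = 9

c1: issue I1 (MUL)
c2: I1 read-ops, issue I2 (INT)
c3: issue I3 (ADD)
c4: issue I4 (DIV)
c6: I1 finished on MUL
c7: I1→R3
c8: I2 read-ops, I4 read-ops
c9: I2 finished on INT
c10: I2→R5
c11: I3 read-ops, issue I5 (INT)
c13: I3 finished on ADD
c14: I3→R1
c15: issue I6 (MUL)
c16: I4 finished on DIV, I6 read-ops
c17: I4→R4
c18: I5 read-ops
c19: I5 finished on INT
c20: I5→R2, I6 finished on MUL
c21: I6→R1
c22: issue I7 (MUL)
c23: I7 read-ops
c27: I7 finished on MUL
c28: I7→R2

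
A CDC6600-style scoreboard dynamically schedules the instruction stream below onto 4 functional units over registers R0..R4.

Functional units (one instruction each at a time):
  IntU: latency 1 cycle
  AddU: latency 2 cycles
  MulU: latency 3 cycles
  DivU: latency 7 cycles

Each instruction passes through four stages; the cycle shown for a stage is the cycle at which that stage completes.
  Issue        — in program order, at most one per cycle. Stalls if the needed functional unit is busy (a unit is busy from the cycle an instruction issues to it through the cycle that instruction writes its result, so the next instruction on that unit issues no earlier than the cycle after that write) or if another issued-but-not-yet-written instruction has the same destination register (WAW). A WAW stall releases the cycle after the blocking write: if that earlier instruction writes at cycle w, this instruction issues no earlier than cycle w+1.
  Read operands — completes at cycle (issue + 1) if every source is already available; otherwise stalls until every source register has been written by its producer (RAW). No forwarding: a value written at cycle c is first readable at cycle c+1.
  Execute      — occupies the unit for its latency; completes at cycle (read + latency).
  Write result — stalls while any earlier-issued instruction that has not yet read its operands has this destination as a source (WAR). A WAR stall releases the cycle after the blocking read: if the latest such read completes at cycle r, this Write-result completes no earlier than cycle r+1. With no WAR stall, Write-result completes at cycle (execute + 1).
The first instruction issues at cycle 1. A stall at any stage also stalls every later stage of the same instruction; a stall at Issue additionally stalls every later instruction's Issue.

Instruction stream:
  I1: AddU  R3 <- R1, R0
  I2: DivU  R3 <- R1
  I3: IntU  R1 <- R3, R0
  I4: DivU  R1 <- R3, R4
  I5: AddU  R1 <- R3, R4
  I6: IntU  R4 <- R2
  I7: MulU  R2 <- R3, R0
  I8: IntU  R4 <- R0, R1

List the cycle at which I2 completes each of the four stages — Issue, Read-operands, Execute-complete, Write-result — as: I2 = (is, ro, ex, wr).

c1: issue I1 (AddU)
c2: I1 read-ops
c4: I1 finished on AddU
c5: I1→R3
c6: issue I2 (DivU)
c7: I2 read-ops | issue I3 (IntU)
c14: I2 finished on DivU
c15: I2→R3
c16: I3 read-ops
c17: I3 finished on IntU
c18: I3→R1
c19: issue I4 (DivU)
c20: I4 read-ops
c27: I4 finished on DivU
c28: I4→R1
c29: issue I5 (AddU)
c30: I5 read-ops | issue I6 (IntU)
c31: I6 read-ops | issue I7 (MulU)
c32: I5 finished on AddU | I6 finished on IntU | I7 read-ops
c33: I5→R1 | I6→R4
c34: issue I8 (IntU)
c35: I7 finished on MulU | I8 read-ops
c36: I7→R2 | I8 finished on IntU
c37: I8→R4

I2 = (6, 7, 14, 15)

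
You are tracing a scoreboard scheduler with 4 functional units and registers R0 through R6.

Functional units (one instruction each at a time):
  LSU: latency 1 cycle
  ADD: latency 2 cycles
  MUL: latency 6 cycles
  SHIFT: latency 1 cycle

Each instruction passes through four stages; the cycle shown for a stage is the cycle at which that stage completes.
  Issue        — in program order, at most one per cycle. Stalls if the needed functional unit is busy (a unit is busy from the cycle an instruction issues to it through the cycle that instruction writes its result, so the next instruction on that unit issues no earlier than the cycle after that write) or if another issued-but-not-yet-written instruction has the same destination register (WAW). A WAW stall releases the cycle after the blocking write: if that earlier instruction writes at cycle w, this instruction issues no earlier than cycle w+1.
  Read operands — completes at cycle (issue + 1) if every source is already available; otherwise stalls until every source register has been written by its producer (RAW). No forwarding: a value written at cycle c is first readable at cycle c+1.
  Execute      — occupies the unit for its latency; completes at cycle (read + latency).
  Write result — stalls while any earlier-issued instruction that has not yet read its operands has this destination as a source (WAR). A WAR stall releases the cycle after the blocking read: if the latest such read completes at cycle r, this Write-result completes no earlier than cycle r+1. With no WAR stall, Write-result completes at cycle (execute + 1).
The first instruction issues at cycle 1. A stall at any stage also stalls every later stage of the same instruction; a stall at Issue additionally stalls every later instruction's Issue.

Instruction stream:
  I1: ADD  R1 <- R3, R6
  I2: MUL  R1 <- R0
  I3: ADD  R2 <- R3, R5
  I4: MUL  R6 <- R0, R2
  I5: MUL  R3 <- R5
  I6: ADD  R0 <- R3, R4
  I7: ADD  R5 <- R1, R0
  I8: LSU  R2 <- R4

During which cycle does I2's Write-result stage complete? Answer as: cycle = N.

1) issue 1, read 2, done 4, write 5
2) issue 6, read 7, done 13, write 14  <WAW R1: wait I1 write@5>
3) issue 7, read 8, done 10, write 11
4) issue 15, read 16, done 22, write 23  <struct: MUL busy until I2 writes@14>
5) issue 24, read 25, done 31, write 32  <struct: MUL busy until I4 writes@23>
6) issue 25, read 33, done 35, write 36  <RAW R3: wait I5 write@32>
7) issue 37, read 38, done 40, write 41  <struct: ADD busy until I6 writes@36>
8) issue 38, read 39, done 40, write 41

cycle = 14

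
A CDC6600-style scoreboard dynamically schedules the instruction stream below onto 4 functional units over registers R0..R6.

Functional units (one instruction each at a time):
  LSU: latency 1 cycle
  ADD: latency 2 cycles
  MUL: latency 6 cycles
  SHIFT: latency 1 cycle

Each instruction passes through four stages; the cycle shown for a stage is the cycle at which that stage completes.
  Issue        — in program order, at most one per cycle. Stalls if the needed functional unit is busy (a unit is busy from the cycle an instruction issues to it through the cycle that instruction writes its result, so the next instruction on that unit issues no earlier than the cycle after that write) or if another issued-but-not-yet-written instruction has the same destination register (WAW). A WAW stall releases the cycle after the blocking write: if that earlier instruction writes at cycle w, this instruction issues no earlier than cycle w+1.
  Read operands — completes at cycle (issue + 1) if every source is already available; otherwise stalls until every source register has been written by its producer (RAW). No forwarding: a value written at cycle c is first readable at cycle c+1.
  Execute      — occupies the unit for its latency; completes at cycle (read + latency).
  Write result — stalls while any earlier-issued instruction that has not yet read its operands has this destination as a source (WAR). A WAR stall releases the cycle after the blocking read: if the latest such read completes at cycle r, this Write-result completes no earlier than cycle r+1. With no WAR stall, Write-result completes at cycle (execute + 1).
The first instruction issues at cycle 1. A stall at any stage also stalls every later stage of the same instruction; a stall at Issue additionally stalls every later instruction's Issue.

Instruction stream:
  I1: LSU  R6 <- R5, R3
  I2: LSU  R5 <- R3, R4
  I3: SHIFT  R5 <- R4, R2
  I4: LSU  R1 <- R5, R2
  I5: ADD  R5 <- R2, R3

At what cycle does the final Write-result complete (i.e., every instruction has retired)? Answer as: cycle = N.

  I1 | 1 | 2 | 3 | 4
  I2 | 5 | 6 | 7 | 8   struct: LSU busy until I1 writes@4
  I3 | 9 | 10 | 11 | 12   WAW R5: wait I2 write@8
  I4 | 10 | 13 | 14 | 15   RAW R5: wait I3 write@12
  I5 | 13 | 14 | 16 | 17   WAW R5: wait I3 write@12

cycle = 17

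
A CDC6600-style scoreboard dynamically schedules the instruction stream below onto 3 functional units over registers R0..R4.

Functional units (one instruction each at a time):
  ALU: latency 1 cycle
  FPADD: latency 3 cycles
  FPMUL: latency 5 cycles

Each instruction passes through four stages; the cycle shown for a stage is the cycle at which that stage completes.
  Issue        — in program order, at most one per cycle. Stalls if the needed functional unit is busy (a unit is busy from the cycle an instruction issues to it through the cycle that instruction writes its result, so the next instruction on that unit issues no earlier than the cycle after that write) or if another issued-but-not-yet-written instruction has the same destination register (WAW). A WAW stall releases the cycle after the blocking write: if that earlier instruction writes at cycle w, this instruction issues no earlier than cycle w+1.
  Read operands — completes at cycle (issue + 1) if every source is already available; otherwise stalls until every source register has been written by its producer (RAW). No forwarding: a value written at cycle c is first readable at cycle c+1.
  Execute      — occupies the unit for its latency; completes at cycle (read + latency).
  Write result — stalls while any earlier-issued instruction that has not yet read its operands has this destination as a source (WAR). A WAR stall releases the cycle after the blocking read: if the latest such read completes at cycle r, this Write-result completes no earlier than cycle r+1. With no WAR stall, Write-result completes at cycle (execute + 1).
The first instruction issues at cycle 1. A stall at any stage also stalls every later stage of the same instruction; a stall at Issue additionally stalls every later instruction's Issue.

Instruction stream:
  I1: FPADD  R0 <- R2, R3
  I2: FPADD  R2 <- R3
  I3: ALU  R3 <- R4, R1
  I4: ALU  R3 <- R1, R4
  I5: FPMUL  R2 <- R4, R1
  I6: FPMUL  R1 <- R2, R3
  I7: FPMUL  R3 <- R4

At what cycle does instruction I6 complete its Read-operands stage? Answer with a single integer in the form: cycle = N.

  I1 | 1 | 2 | 5 | 6
  I2 | 7 | 8 | 11 | 12   struct: FPADD busy until I1 writes@6
  I3 | 8 | 9 | 10 | 11
  I4 | 12 | 13 | 14 | 15   struct: ALU busy until I3 writes@11
  I5 | 13 | 14 | 19 | 20
  I6 | 21 | 22 | 27 | 28   struct: FPMUL busy until I5 writes@20
  I7 | 29 | 30 | 35 | 36   struct: FPMUL busy until I6 writes@28

cycle = 22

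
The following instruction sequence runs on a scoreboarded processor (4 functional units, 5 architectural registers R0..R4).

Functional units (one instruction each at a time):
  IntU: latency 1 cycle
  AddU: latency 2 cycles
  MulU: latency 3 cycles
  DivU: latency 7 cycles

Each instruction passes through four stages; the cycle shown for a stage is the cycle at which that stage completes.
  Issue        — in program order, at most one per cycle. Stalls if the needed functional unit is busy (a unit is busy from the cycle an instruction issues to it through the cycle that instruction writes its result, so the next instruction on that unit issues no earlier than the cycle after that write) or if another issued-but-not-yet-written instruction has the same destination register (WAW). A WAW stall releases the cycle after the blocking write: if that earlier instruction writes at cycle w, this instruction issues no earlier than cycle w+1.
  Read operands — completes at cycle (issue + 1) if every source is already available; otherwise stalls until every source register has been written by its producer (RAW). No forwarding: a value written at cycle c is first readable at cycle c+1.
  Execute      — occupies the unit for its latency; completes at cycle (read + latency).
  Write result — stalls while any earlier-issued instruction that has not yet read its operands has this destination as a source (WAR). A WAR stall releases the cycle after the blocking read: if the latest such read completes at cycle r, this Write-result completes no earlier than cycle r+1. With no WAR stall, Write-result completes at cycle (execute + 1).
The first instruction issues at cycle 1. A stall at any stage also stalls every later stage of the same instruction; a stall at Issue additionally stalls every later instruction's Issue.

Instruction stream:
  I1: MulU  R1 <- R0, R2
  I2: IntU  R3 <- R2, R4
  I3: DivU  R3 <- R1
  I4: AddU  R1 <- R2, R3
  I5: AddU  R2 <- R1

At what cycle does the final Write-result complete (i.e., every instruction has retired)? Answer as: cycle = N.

1) issue 1, read 2, done 5, write 6
2) issue 2, read 3, done 4, write 5
3) issue 6, read 7, done 14, write 15  <WAW R3: wait I2 write@5>
4) issue 7, read 16, done 18, write 19  <RAW R3: wait I3 write@15>
5) issue 20, read 21, done 23, write 24  <struct: AddU busy until I4 writes@19>

cycle = 24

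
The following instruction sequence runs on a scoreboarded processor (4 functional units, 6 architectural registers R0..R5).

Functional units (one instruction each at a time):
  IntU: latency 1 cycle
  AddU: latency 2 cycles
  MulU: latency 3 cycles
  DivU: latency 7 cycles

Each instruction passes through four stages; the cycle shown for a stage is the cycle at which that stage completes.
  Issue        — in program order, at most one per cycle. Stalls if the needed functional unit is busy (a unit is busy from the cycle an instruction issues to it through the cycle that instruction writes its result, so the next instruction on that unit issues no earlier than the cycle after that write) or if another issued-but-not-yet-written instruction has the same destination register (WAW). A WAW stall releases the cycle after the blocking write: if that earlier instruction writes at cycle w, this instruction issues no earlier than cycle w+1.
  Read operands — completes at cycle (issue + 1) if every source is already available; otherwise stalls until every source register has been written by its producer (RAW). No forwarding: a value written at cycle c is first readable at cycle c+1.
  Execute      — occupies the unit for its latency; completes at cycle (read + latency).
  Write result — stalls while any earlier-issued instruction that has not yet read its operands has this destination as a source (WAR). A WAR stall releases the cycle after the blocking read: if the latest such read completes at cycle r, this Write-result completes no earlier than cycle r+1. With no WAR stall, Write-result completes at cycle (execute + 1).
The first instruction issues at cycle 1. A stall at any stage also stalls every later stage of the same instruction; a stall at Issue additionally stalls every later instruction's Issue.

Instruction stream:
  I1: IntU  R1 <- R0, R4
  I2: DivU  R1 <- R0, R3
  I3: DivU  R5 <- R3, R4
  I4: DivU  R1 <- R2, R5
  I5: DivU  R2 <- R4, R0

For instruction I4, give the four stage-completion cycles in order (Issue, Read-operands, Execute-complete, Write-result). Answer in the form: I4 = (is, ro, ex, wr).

I4 = (25, 26, 33, 34)

  I1 | 1 | 2 | 3 | 4
  I2 | 5 | 6 | 13 | 14   WAW R1: wait I1 write@4
  I3 | 15 | 16 | 23 | 24   struct: DivU busy until I2 writes@14
  I4 | 25 | 26 | 33 | 34   struct: DivU busy until I3 writes@24
  I5 | 35 | 36 | 43 | 44   struct: DivU busy until I4 writes@34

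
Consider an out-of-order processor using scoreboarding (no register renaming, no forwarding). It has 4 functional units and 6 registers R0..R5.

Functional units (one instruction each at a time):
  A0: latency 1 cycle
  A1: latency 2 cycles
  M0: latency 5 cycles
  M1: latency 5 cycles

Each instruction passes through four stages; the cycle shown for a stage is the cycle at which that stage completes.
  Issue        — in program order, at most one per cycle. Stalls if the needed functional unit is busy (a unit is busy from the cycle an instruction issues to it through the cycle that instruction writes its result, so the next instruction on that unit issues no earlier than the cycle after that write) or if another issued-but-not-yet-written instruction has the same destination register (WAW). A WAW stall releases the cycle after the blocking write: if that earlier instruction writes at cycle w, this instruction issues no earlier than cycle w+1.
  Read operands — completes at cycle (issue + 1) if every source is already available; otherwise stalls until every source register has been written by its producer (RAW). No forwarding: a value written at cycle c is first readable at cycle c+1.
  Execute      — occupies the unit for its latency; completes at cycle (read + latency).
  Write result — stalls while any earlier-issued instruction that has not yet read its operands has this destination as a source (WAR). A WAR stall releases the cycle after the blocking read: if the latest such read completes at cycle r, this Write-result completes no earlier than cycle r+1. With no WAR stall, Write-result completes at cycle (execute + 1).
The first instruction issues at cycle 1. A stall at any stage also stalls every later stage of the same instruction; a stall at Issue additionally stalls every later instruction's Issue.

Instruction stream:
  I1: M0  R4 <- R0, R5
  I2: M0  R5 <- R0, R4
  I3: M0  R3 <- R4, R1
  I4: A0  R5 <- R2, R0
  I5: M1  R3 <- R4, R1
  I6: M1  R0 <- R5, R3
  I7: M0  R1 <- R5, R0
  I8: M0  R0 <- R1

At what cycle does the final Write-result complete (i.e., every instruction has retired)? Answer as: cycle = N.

[1] I1→M0
[2] I1 RO
[7] I1 EX
[8] I1 WR R4
[9] I2→M0
[10] I2 RO
[15] I2 EX
[16] I2 WR R5
[17] I3→M0
[18] I3 RO; I4→A0
[19] I4 RO
[20] I4 EX
[21] I4 WR R5
[23] I3 EX
[24] I3 WR R3
[25] I5→M1
[26] I5 RO
[31] I5 EX
[32] I5 WR R3
[33] I6→M1
[34] I6 RO; I7→M0
[39] I6 EX
[40] I6 WR R0
[41] I7 RO
[46] I7 EX
[47] I7 WR R1
[48] I8→M0
[49] I8 RO
[54] I8 EX
[55] I8 WR R0

cycle = 55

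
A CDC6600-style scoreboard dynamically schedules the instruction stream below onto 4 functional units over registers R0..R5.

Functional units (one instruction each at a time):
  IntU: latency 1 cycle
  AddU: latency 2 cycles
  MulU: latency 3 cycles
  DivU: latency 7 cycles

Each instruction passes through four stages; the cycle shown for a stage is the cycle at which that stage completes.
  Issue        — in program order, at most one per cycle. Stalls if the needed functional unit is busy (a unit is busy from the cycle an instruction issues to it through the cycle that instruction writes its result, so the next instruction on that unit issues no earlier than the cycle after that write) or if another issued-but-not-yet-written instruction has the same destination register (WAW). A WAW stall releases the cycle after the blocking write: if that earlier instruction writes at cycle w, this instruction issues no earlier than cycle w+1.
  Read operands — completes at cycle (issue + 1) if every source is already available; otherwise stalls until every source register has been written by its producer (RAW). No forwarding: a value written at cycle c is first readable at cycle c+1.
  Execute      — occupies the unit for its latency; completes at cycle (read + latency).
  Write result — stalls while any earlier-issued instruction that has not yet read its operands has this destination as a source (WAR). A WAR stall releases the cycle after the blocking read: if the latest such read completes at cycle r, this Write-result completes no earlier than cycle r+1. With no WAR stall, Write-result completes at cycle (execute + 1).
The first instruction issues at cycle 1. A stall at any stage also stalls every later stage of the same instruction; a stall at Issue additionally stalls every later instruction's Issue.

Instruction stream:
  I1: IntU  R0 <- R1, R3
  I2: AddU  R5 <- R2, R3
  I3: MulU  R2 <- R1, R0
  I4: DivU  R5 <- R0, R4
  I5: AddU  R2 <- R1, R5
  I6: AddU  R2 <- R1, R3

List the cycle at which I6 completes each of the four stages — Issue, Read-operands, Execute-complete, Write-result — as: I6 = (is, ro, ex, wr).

I6 = (21, 22, 24, 25)

I1: IS=1 RO=2 EX=3 WR=4
I2: IS=2 RO=3 EX=5 WR=6
I3: IS=3 RO=5 EX=8 WR=9  [RAW R0: wait I1 write@4]
I4: IS=7 RO=8 EX=15 WR=16  [WAW R5: wait I2 write@6]
I5: IS=10 RO=17 EX=19 WR=20  [WAW R2: wait I3 write@9; RAW R5: wait I4 write@16]
I6: IS=21 RO=22 EX=24 WR=25  [struct: AddU busy until I5 writes@20]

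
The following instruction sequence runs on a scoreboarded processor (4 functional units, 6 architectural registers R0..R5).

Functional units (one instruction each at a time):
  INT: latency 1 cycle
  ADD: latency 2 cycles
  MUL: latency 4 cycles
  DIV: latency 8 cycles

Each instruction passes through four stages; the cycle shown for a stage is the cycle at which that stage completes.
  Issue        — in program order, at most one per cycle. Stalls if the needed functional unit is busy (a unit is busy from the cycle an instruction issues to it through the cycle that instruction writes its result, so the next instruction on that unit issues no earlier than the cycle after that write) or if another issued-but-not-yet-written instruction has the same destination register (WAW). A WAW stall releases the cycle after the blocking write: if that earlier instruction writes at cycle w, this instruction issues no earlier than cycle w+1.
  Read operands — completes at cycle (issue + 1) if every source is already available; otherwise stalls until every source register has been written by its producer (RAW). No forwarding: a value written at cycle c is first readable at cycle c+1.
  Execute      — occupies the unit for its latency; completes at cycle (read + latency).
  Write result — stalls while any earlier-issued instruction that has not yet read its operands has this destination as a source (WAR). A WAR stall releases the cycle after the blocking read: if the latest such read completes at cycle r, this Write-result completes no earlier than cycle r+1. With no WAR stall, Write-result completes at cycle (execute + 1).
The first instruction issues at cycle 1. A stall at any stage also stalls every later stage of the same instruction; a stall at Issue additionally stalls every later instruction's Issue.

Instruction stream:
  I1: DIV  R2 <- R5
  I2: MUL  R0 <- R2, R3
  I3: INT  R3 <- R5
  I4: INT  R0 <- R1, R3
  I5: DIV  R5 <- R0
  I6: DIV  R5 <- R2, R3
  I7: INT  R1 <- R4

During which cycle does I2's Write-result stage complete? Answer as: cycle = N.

cycle = 17

I1: IS=1 RO=2 EX=10 WR=11
I2: IS=2 RO=12 EX=16 WR=17  [RAW R2: wait I1 write@11]
I3: IS=3 RO=4 EX=5 WR=13  [WAR R3: wait I2 read@12]
I4: IS=18 RO=19 EX=20 WR=21  [WAW R0: wait I2 write@17]
I5: IS=19 RO=22 EX=30 WR=31  [RAW R0: wait I4 write@21]
I6: IS=32 RO=33 EX=41 WR=42  [struct: DIV busy until I5 writes@31]
I7: IS=33 RO=34 EX=35 WR=36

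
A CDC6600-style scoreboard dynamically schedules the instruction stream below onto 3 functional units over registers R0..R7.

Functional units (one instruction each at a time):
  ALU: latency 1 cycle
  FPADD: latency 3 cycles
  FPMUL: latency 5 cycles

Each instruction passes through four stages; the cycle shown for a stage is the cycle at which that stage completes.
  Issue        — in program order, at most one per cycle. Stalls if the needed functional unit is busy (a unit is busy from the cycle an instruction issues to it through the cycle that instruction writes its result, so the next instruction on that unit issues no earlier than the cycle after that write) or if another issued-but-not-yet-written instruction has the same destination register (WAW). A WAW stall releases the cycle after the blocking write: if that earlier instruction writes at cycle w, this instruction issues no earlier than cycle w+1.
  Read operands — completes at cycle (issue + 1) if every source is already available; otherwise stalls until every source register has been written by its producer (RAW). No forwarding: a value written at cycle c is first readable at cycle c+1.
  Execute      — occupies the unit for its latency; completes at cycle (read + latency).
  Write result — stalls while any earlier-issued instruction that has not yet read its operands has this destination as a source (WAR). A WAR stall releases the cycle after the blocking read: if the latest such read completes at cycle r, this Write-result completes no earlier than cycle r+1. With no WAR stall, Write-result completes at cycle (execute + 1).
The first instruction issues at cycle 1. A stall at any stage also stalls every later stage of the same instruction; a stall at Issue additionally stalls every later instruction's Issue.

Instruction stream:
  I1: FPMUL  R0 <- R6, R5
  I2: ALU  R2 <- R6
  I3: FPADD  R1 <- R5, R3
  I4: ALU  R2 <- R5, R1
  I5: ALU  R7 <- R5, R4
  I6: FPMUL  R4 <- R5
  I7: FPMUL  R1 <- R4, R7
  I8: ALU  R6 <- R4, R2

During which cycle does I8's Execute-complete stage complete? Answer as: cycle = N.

cycle = 24

t=1  I1 issues→FPMUL
t=2  I1 reads; I2 issues→ALU
t=3  I2 reads; I3 issues→FPADD
t=4  I2 exec-done; I3 reads
t=5  I2 writes R2
t=6  I4 issues→ALU
t=7  I1 exec-done; I3 exec-done
t=8  I1 writes R0; I3 writes R1
t=9  I4 reads
t=10  I4 exec-done
t=11  I4 writes R2
t=12  I5 issues→ALU
t=13  I5 reads; I6 issues→FPMUL
t=14  I5 exec-done; I6 reads
t=15  I5 writes R7
t=19  I6 exec-done
t=20  I6 writes R4
t=21  I7 issues→FPMUL
t=22  I7 reads; I8 issues→ALU
t=23  I8 reads
t=24  I8 exec-done
t=25  I8 writes R6
t=27  I7 exec-done
t=28  I7 writes R1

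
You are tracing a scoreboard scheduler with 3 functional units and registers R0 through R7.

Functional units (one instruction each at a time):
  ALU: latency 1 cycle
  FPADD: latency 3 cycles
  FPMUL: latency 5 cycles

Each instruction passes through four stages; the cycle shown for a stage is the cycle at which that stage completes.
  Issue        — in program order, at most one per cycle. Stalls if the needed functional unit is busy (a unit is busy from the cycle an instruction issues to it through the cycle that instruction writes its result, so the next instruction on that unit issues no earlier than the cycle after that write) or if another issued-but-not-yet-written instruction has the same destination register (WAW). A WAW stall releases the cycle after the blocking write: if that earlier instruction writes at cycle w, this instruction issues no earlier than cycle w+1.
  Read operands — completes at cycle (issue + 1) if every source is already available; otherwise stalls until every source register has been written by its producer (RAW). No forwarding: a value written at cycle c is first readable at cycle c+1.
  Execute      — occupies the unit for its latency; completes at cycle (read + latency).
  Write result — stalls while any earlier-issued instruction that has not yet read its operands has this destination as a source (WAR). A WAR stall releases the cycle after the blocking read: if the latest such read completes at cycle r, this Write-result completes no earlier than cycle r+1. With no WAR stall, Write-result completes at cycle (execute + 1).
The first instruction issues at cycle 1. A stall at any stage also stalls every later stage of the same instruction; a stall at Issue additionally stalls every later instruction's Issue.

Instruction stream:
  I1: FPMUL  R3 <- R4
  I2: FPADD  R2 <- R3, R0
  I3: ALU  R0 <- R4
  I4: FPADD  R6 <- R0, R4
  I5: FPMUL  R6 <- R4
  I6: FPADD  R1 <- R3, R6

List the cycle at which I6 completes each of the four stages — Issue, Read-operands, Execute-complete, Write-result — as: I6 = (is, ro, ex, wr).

  I1 | 1 | 2 | 7 | 8
  I2 | 2 | 9 | 12 | 13   RAW R3: wait I1 write@8
  I3 | 3 | 4 | 5 | 10   WAR R0: wait I2 read@9
  I4 | 14 | 15 | 18 | 19   struct: FPADD busy until I2 writes@13
  I5 | 20 | 21 | 26 | 27   WAW R6: wait I4 write@19
  I6 | 21 | 28 | 31 | 32   RAW R6: wait I5 write@27

I6 = (21, 28, 31, 32)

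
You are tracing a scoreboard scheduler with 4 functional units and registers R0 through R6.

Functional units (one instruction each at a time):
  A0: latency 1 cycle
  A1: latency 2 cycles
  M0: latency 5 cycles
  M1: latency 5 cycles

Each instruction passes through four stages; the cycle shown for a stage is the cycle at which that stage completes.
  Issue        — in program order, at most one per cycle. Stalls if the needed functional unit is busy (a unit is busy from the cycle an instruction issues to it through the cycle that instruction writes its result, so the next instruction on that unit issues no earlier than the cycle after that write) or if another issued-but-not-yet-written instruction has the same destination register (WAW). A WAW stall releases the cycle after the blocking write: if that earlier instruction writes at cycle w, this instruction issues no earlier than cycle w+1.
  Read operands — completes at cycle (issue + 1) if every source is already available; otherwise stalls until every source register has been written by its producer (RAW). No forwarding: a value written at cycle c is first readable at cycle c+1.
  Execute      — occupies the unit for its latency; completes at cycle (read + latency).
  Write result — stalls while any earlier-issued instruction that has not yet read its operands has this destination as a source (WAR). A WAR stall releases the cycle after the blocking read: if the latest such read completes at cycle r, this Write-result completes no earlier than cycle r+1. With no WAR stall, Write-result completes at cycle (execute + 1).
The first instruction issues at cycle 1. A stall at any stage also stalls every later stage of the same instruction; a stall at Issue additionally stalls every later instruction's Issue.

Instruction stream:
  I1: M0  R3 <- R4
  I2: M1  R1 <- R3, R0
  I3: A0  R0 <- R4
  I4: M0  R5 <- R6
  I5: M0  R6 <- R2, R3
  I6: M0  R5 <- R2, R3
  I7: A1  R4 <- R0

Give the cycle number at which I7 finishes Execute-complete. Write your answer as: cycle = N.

cycle = 29

t=1  I1 dispatched to M0
t=2  I1 operands ready, I2 dispatched to M1
t=3  I3 dispatched to A0
t=4  I3 operands ready
t=5  I3 complete
t=7  I1 complete
t=8  R3←I1
t=9  I2 operands ready, I4 dispatched to M0
t=10  R0←I3, I4 operands ready
t=14  I2 complete
t=15  R1←I2, I4 complete
t=16  R5←I4
t=17  I5 dispatched to M0
t=18  I5 operands ready
t=23  I5 complete
t=24  R6←I5
t=25  I6 dispatched to M0
t=26  I6 operands ready, I7 dispatched to A1
t=27  I7 operands ready
t=29  I7 complete
t=30  R4←I7
t=31  I6 complete
t=32  R5←I6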